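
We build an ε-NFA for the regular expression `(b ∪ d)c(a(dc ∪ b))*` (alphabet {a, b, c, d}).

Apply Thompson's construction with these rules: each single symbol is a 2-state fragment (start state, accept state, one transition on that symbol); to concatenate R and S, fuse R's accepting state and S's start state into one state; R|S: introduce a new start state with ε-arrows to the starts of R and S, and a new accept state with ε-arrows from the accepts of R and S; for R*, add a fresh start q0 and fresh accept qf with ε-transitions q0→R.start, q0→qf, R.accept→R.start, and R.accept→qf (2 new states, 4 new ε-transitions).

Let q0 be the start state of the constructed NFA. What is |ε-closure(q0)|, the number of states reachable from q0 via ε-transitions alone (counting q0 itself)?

Work bottom-up. For each fragment F, track |ε-closure(F.start)| and whether F's accept lies in that closure (i.e. whether F accepts ε). A single-symbol fragment has closure size 1 and does not accept ε.
  b ∪ d : new start ε-reaches every alternative's start; none of them accept ε, so the new accept is not reached: C = 1 + 1 + 1 = 3
  dc : C equals the left operand's closure size = 1 (its accept is not ε-reachable, so the closure stops there)
  dc ∪ b : new start ε-reaches every alternative's start; none of them accept ε, so the new accept is not reached: C = 1 + 1 + 1 = 3
  a(dc ∪ b) : C equals the left operand's closure size = 1 (its accept is not ε-reachable, so the closure stops there)
  (a(dc ∪ b))* : the star's fresh start ε-reaches both the body's start and the fresh accept: C = 2 + 1 = 3
  (b ∪ d)c(a(dc ∪ b))* : C equals the left operand's closure size = 3 (its accept is not ε-reachable, so the closure stops there)

3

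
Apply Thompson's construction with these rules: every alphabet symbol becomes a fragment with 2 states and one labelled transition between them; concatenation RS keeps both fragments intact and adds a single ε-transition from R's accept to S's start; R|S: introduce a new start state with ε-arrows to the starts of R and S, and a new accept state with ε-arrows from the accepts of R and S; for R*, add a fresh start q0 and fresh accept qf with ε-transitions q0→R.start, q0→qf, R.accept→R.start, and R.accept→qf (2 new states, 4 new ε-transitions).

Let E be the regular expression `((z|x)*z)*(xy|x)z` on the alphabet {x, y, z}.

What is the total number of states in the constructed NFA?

Building bottom-up:
Each of the 7 symbol leaves contributes a 2-state fragment.
  z|x — 6 states
  (z|x)* — 8 states
  (z|x)*z — 10 states
  ((z|x)*z)* — 12 states
  xy — 4 states
  xy|x — 8 states
  ((z|x)*z)*(xy|x)z — 22 states

22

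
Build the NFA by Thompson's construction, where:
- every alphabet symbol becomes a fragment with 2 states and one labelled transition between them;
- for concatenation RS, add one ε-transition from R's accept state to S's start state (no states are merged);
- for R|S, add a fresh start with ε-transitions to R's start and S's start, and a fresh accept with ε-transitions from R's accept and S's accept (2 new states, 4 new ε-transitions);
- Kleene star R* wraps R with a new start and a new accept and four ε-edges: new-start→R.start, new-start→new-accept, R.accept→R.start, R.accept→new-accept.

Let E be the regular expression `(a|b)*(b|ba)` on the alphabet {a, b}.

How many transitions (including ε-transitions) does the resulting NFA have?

19

Bottom-up over the parse tree:
Each of the 5 symbol leaves contributes 1 transition (1 symbol, 0 ε).
  a|b : 6 transitions (2 symbol, 4 ε)
  (a|b)* : 10 transitions (2 symbol, 8 ε)
  ba : 3 transitions (2 symbol, 1 ε)
  b|ba : 8 transitions (3 symbol, 5 ε)
  (a|b)*(b|ba) : 19 transitions (5 symbol, 14 ε)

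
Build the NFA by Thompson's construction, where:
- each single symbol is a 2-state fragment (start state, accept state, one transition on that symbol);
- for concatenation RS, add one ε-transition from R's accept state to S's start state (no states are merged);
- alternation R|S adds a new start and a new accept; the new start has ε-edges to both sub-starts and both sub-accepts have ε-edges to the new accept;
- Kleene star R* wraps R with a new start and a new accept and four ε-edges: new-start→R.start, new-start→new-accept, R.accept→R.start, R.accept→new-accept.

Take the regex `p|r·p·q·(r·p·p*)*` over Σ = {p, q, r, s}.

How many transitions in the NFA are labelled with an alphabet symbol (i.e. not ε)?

By structural recursion:
Each of the 7 symbol leaves contributes exactly 1 symbol transition.
  p* = 1 symbol transition
  r·p·p* = 3 symbol transitions
  (r·p·p*)* = 3 symbol transitions
  r·p·q·(r·p·p*)* = 6 symbol transitions
  p|r·p·q·(r·p·p*)* = 7 symbol transitions

7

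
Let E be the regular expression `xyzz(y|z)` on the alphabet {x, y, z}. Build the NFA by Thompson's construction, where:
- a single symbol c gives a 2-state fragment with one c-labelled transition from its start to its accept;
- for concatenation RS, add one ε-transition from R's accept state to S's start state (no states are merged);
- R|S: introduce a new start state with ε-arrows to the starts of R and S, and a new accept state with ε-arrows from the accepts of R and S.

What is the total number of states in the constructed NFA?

Per subexpression:
Each of the 6 symbol leaves contributes a 2-state fragment.
  y|z = 6 states
  xyzz(y|z) = 14 states

14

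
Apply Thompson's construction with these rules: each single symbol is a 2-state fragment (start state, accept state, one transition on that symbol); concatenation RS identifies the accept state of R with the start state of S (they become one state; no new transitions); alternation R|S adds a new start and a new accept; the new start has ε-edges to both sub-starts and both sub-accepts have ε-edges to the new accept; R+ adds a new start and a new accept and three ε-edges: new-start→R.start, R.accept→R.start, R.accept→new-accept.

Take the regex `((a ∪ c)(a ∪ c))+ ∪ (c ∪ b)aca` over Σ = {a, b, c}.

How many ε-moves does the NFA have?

19

Per subexpression:
Each of the 9 symbol leaves contributes 0 ε-transitions.
  a ∪ c = 4 ε-transitions
  a ∪ c = 4 ε-transitions
  (a ∪ c)(a ∪ c) = 8 ε-transitions
  ((a ∪ c)(a ∪ c))+ = 11 ε-transitions
  c ∪ b = 4 ε-transitions
  (c ∪ b)aca = 4 ε-transitions
  ((a ∪ c)(a ∪ c))+ ∪ (c ∪ b)aca = 19 ε-transitions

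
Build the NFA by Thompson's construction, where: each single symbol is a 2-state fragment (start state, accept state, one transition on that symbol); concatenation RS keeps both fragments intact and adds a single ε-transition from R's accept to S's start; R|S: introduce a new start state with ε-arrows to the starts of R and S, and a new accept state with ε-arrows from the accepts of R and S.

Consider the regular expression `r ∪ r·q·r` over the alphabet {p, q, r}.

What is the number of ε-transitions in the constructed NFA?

Building bottom-up:
Each of the 4 symbol leaves contributes 0 ε-transitions.
  r·q·r : 2 ε-transitions
  r ∪ r·q·r : 6 ε-transitions

6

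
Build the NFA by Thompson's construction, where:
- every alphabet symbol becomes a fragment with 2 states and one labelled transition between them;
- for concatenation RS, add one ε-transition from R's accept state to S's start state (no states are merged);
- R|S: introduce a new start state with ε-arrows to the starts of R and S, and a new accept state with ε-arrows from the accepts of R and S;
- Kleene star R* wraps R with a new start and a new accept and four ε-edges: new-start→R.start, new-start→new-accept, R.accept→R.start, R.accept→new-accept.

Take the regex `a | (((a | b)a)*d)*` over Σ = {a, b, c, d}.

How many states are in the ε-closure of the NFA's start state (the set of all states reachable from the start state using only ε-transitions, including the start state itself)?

11

Let C(F) = |ε-closure(F.start)| within fragment F, and note whether F accepts ε. Symbol fragments have C = 1 and do not accept ε. Then:
  a | b : new start ε-reaches every alternative's start; none of them accept ε, so the new accept is not reached: |closure| = 1 + 1 + 1 = 3
  (a | b)a : |closure| equals the left operand's closure size = 3 (its accept is not ε-reachable, so the closure stops there)
  ((a | b)a)* : new start has ε-edges to the inner start and to the new accept, so |closure| = 2 + 3 = 5
  ((a | b)a)*d : the left operand accepts ε, so the closure extends into the next operand (via the concat ε-link); |closure| = 5 + 1 = 6
  (((a | b)a)*d)* : new start has ε-edges to the inner start and to the new accept, so |closure| = 2 + 6 = 8
  a | (((a | b)a)*d)* : new start ε-reaches every alternative's start; at least one alternative accepts ε, so the union's new accept is reached too: |closure| = 1 + 1 + 8 + 1 = 11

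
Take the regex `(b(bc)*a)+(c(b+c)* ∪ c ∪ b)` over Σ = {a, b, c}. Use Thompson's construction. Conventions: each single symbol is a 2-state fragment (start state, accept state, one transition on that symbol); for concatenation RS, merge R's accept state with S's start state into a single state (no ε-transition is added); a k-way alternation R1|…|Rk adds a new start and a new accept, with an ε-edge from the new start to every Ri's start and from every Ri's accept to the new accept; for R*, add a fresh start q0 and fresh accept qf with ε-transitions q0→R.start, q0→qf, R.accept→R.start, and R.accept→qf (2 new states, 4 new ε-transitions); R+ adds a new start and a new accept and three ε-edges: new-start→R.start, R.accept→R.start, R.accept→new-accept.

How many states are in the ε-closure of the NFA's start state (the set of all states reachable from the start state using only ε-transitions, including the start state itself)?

2

Work bottom-up. For each fragment F, track |ε-closure(F.start)| and whether F's accept lies in that closure (i.e. whether F accepts ε). A single-symbol fragment has closure size 1 and does not accept ε.
  bc → same as the first factor's closure: C = 1
  (bc)* → the star's fresh start ε-reaches both the body's start and the fresh accept: C = 2 + 1 = 3
  b(bc)*a → same as the first factor's closure: C = 1
  (b(bc)*a)+ → new start ε-reaches only the body's start; the new accept needs a symbol first: C = 1 + 1 = 2
  b+ → C = 1 + 1 = 2 (the body doesn't accept ε, so the new accept is not reached)
  b+c → same as the first factor's closure: C = 2
  (b+c)* → C = 1 (new start) + 2 (body) + 1 (new accept) = 4
  c(b+c)* → same as the first factor's closure: C = 1
  c(b+c)* ∪ c ∪ b → C = 1 + 1 + 1 + 1 = 4 (the new accept is not ε-reachable since no branch accepts ε)
  (b(bc)*a)+(c(b+c)* ∪ c ∪ b) → same as the first factor's closure: C = 2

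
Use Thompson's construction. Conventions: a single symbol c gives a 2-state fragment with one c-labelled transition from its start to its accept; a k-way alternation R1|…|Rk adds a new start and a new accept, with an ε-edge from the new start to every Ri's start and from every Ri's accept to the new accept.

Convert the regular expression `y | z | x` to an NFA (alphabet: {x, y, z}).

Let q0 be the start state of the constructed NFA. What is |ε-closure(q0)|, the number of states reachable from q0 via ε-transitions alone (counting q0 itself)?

Compute the ε-closure size of each fragment's start state recursively; a symbol fragment's start has no outgoing ε-edge, so its closure is just itself (size 1).
  y | z | x → |ε-closure| = 1 + 1 + 1 + 1 = 4 (the new accept is not ε-reachable since no branch accepts ε)

4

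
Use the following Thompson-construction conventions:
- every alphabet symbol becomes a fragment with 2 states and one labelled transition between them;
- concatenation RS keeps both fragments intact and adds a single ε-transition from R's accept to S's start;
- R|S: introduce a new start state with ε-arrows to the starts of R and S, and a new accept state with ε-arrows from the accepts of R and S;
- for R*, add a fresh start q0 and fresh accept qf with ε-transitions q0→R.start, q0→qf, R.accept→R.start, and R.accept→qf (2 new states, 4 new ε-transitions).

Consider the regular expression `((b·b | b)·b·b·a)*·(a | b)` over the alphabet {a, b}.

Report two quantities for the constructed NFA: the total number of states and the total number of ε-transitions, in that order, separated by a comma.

By structural recursion:
Each of the 8 symbol leaves contributes 2 states and 0 ε-transitions.
  b·b = 4 states, 1 ε-transition
  b·b | b = 8 states, 5 ε-transitions
  (b·b | b)·b·b·a = 14 states, 8 ε-transitions
  ((b·b | b)·b·b·a)* = 16 states, 12 ε-transitions
  a | b = 6 states, 4 ε-transitions
  ((b·b | b)·b·b·a)*·(a | b) = 22 states, 17 ε-transitions

22, 17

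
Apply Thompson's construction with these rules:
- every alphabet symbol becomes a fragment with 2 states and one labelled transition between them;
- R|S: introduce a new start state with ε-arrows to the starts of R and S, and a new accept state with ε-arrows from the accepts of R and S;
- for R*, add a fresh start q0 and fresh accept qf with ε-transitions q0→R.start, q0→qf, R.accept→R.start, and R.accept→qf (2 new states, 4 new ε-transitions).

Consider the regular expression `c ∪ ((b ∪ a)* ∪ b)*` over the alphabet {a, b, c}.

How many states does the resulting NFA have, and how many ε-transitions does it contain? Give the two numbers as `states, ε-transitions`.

18, 20

By structural recursion:
Each of the 4 symbol leaves contributes 2 states and 0 ε-transitions.
  b ∪ a : 6 states, 4 ε-transitions
  (b ∪ a)* : 8 states, 8 ε-transitions
  (b ∪ a)* ∪ b : 12 states, 12 ε-transitions
  ((b ∪ a)* ∪ b)* : 14 states, 16 ε-transitions
  c ∪ ((b ∪ a)* ∪ b)* : 18 states, 20 ε-transitions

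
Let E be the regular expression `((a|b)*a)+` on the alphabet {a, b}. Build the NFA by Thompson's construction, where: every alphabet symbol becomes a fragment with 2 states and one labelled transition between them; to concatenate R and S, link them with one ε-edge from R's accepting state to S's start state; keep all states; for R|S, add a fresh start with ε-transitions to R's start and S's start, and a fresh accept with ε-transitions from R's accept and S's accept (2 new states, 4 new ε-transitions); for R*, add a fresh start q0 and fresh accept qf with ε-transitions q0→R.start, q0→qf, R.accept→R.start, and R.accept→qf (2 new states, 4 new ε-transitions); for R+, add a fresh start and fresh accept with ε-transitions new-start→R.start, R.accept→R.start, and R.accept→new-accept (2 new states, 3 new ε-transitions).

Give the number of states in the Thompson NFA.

12

Recursing over subexpressions:
Each of the 3 symbol leaves contributes a 2-state fragment.
  a|b = 6 states
  (a|b)* = 8 states
  (a|b)*a = 10 states
  ((a|b)*a)+ = 12 states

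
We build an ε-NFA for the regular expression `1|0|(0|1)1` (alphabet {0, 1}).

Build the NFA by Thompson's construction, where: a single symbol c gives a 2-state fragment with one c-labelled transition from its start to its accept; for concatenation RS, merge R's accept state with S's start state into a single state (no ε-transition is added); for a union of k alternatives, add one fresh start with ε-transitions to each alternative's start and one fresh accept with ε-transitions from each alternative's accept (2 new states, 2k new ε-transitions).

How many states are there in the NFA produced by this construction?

13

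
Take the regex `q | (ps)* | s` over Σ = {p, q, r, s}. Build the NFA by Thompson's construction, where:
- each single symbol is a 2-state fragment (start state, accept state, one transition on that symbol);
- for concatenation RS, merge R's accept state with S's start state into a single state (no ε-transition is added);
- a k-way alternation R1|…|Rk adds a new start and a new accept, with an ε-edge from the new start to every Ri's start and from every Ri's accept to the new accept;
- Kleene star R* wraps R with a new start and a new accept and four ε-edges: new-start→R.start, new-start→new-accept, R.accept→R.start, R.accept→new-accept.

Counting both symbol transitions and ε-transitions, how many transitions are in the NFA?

Recursing over subexpressions:
Each of the 4 symbol leaves contributes 1 transition (1 symbol, 0 ε).
  ps : 2 transitions (2 symbol, 0 ε)
  (ps)* : 6 transitions (2 symbol, 4 ε)
  q | (ps)* | s : 14 transitions (4 symbol, 10 ε)

14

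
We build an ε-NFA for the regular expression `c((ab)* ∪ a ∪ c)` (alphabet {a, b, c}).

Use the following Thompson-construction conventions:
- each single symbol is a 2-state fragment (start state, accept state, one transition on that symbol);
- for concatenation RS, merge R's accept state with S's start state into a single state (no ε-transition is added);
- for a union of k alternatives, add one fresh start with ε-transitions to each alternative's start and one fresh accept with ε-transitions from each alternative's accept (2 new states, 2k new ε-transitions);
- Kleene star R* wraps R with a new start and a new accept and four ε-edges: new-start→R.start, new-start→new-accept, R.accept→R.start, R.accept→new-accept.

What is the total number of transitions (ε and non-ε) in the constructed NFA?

15

Recursing over subexpressions:
Each of the 5 symbol leaves contributes 1 transition (1 symbol, 0 ε).
  ab → 2 transitions (2 symbol, 0 ε)
  (ab)* → 6 transitions (2 symbol, 4 ε)
  (ab)* ∪ a ∪ c → 14 transitions (4 symbol, 10 ε)
  c((ab)* ∪ a ∪ c) → 15 transitions (5 symbol, 10 ε)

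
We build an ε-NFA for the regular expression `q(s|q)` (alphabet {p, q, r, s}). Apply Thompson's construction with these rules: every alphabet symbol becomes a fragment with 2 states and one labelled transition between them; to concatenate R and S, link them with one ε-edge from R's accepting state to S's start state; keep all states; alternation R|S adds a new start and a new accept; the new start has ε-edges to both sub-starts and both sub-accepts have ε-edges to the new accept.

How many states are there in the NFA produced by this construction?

8

Recursing over subexpressions:
Each of the 3 symbol leaves contributes a 2-state fragment.
  s|q : 6 states
  q(s|q) : 8 states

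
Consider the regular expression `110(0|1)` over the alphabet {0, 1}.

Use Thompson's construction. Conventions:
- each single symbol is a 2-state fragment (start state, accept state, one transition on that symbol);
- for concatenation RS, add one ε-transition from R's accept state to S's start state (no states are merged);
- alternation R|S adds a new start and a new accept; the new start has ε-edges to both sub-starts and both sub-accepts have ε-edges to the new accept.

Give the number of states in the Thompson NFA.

Recursing over subexpressions:
Each of the 5 symbol leaves contributes a 2-state fragment.
  0|1 → 6 states
  110(0|1) → 12 states

12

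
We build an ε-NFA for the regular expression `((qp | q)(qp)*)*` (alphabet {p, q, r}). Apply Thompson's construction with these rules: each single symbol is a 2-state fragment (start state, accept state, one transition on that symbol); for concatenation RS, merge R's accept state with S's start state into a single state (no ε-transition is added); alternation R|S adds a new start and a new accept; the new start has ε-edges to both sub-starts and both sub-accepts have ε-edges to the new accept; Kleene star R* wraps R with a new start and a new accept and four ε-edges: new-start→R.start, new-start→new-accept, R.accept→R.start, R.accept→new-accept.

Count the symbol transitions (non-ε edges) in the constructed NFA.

Recursing over subexpressions:
Each of the 5 symbol leaves contributes exactly 1 symbol transition.
  qp : 2 symbol transitions
  qp | q : 3 symbol transitions
  qp : 2 symbol transitions
  (qp)* : 2 symbol transitions
  (qp | q)(qp)* : 5 symbol transitions
  ((qp | q)(qp)*)* : 5 symbol transitions

5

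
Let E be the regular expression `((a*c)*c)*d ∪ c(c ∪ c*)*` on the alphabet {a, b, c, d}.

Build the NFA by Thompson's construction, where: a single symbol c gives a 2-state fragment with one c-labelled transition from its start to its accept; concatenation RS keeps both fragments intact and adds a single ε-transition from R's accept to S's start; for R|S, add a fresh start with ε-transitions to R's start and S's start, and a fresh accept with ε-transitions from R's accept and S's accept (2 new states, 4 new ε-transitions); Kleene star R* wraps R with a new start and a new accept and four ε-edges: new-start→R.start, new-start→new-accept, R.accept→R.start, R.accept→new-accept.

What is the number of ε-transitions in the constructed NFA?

32

Bottom-up over the parse tree:
Each of the 7 symbol leaves contributes 0 ε-transitions.
  a* = 4 ε-transitions
  a*c = 5 ε-transitions
  (a*c)* = 9 ε-transitions
  (a*c)*c = 10 ε-transitions
  ((a*c)*c)* = 14 ε-transitions
  ((a*c)*c)*d = 15 ε-transitions
  c* = 4 ε-transitions
  c ∪ c* = 8 ε-transitions
  (c ∪ c*)* = 12 ε-transitions
  c(c ∪ c*)* = 13 ε-transitions
  ((a*c)*c)*d ∪ c(c ∪ c*)* = 32 ε-transitions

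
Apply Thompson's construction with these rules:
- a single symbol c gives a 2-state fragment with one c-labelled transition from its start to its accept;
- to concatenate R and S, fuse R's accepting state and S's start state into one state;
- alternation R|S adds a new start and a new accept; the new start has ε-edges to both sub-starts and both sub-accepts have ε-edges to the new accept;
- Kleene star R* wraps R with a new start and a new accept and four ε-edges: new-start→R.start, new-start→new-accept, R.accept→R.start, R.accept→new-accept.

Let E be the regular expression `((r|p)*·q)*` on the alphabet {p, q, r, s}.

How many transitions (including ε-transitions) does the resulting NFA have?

15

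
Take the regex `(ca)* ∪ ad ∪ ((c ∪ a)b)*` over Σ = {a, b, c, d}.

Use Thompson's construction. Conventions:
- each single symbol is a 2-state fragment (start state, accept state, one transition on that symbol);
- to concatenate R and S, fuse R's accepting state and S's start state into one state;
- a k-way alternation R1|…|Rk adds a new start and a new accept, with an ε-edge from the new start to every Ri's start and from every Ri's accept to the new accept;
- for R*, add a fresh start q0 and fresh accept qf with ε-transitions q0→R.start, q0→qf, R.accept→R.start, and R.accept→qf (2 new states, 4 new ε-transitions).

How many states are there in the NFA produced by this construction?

19

By structural recursion:
Each of the 7 symbol leaves contributes a 2-state fragment.
  ca → 3 states
  (ca)* → 5 states
  ad → 3 states
  c ∪ a → 6 states
  (c ∪ a)b → 7 states
  ((c ∪ a)b)* → 9 states
  (ca)* ∪ ad ∪ ((c ∪ a)b)* → 19 states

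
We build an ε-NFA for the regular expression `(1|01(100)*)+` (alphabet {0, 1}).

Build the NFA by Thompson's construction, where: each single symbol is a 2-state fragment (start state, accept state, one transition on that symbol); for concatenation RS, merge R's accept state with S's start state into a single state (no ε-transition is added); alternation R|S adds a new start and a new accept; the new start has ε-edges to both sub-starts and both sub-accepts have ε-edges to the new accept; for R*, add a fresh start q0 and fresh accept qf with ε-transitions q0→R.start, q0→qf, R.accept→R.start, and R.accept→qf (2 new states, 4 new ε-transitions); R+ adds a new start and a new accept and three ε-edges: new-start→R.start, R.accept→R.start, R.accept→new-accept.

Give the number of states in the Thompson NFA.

14

Recursing over subexpressions:
Each of the 6 symbol leaves contributes a 2-state fragment.
  100 : 4 states
  (100)* : 6 states
  01(100)* : 8 states
  1|01(100)* : 12 states
  (1|01(100)*)+ : 14 states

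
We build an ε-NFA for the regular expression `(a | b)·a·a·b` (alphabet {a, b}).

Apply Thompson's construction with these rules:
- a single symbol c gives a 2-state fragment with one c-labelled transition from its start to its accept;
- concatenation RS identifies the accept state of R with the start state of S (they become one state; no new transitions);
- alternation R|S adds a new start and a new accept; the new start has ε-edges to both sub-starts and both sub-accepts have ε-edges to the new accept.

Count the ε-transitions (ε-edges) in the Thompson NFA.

4

Recursing over subexpressions:
Each of the 5 symbol leaves contributes 0 ε-transitions.
  a | b — 4 ε-transitions
  (a | b)·a·a·b — 4 ε-transitions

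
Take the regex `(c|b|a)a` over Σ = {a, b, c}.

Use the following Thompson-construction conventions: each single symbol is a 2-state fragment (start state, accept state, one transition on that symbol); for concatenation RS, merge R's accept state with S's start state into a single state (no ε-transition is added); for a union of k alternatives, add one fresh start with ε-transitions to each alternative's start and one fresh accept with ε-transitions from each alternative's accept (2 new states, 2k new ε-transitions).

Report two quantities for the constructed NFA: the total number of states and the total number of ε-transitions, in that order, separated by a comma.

By structural recursion:
Each of the 4 symbol leaves contributes 2 states and 0 ε-transitions.
  c|b|a — 8 states, 6 ε-transitions
  (c|b|a)a — 9 states, 6 ε-transitions

9, 6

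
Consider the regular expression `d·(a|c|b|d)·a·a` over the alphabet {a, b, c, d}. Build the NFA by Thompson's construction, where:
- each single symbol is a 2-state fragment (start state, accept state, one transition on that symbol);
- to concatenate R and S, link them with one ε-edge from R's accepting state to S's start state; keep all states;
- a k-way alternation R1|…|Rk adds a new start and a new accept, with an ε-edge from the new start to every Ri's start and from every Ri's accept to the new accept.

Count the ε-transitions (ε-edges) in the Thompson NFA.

Bottom-up over the parse tree:
Each of the 7 symbol leaves contributes 0 ε-transitions.
  a|c|b|d → 8 ε-transitions
  d·(a|c|b|d)·a·a → 11 ε-transitions

11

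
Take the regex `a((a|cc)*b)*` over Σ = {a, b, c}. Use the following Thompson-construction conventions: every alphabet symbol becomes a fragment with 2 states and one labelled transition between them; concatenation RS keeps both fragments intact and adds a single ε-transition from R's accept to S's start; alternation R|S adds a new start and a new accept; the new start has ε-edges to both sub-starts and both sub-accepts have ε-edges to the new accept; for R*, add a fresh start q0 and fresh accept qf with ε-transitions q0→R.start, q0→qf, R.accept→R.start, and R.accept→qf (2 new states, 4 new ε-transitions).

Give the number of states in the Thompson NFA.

Per subexpression:
Each of the 5 symbol leaves contributes a 2-state fragment.
  cc : 4 states
  a|cc : 8 states
  (a|cc)* : 10 states
  (a|cc)*b : 12 states
  ((a|cc)*b)* : 14 states
  a((a|cc)*b)* : 16 states

16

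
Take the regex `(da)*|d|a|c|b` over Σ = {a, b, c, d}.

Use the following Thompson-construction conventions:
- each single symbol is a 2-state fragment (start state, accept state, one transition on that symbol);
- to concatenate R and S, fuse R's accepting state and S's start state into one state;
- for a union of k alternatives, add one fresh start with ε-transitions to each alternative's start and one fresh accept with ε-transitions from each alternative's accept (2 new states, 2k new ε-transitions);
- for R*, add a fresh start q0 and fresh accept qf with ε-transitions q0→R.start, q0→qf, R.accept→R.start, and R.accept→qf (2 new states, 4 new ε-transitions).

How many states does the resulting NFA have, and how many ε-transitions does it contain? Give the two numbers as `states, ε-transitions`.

15, 14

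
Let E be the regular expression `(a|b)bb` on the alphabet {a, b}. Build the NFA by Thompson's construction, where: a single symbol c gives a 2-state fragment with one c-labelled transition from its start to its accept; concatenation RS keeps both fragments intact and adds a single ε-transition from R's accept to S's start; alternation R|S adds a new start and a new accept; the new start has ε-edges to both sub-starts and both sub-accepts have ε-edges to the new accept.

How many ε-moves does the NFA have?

6

Per subexpression:
Each of the 4 symbol leaves contributes 0 ε-transitions.
  a|b = 4 ε-transitions
  (a|b)bb = 6 ε-transitions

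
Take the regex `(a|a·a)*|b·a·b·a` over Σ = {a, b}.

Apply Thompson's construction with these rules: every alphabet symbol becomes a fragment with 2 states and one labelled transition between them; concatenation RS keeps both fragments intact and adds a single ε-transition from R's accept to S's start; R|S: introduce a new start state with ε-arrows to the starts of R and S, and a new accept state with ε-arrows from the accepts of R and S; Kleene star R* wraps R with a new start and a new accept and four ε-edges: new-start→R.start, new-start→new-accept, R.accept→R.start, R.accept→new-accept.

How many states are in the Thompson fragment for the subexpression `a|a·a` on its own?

8

Fragment for `a|a·a`:
Each of the 3 symbol leaves contributes a 2-state fragment.
  a·a → 4 states
  a|a·a → 8 states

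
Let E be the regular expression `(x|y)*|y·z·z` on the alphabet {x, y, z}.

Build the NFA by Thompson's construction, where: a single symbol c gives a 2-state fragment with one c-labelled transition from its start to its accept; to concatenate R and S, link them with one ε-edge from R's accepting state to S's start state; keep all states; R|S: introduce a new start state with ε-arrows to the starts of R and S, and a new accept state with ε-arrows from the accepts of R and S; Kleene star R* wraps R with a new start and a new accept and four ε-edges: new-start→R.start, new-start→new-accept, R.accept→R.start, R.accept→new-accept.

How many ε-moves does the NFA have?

14

Recursing over subexpressions:
Each of the 5 symbol leaves contributes 0 ε-transitions.
  x|y — 4 ε-transitions
  (x|y)* — 8 ε-transitions
  y·z·z — 2 ε-transitions
  (x|y)*|y·z·z — 14 ε-transitions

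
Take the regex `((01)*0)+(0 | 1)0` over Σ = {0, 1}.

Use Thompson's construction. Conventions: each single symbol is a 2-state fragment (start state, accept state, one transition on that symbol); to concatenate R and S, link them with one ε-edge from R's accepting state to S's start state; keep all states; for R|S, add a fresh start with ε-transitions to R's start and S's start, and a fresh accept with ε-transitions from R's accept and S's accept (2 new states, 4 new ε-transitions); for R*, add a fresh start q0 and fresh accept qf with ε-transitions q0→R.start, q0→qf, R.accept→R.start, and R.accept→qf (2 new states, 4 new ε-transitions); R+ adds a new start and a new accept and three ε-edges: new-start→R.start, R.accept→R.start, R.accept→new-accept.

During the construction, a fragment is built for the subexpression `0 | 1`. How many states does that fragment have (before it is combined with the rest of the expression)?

Fragment for `0 | 1`:
Each of the 2 symbol leaves contributes a 2-state fragment.
  0 | 1 = 6 states

6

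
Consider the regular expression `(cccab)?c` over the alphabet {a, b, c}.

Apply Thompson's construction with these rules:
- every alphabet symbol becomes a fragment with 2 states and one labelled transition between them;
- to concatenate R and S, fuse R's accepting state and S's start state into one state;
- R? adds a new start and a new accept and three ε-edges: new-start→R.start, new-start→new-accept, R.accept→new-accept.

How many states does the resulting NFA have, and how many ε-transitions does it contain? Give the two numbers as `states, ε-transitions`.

9, 3

By structural recursion:
Each of the 6 symbol leaves contributes 2 states and 0 ε-transitions.
  cccab : 6 states, 0 ε-transitions
  (cccab)? : 8 states, 3 ε-transitions
  (cccab)?c : 9 states, 3 ε-transitions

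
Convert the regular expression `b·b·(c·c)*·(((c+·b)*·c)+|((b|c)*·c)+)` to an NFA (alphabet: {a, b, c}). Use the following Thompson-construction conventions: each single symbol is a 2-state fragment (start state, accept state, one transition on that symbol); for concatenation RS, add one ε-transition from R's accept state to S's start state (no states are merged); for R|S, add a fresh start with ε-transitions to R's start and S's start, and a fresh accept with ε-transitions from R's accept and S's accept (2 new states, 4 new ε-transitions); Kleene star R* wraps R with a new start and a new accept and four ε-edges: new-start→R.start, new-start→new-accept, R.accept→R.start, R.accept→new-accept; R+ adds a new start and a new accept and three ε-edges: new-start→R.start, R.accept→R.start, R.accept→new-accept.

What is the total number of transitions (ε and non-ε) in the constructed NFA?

46

Recursing over subexpressions:
Each of the 10 symbol leaves contributes 1 transition (1 symbol, 0 ε).
  c·c : 3 transitions (2 symbol, 1 ε)
  (c·c)* : 7 transitions (2 symbol, 5 ε)
  c+ : 4 transitions (1 symbol, 3 ε)
  c+·b : 6 transitions (2 symbol, 4 ε)
  (c+·b)* : 10 transitions (2 symbol, 8 ε)
  (c+·b)*·c : 12 transitions (3 symbol, 9 ε)
  ((c+·b)*·c)+ : 15 transitions (3 symbol, 12 ε)
  b|c : 6 transitions (2 symbol, 4 ε)
  (b|c)* : 10 transitions (2 symbol, 8 ε)
  (b|c)*·c : 12 transitions (3 symbol, 9 ε)
  ((b|c)*·c)+ : 15 transitions (3 symbol, 12 ε)
  ((c+·b)*·c)+|((b|c)*·c)+ : 34 transitions (6 symbol, 28 ε)
  b·b·(c·c)*·(((c+·b)*·c)+|((b|c)*·c)+) : 46 transitions (10 symbol, 36 ε)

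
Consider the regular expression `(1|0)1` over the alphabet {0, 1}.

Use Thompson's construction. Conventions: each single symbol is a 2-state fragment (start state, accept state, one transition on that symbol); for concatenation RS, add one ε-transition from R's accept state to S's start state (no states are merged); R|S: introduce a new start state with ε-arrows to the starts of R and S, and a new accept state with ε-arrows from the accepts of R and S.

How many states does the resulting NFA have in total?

8

Per subexpression:
Each of the 3 symbol leaves contributes a 2-state fragment.
  1|0 : 6 states
  (1|0)1 : 8 states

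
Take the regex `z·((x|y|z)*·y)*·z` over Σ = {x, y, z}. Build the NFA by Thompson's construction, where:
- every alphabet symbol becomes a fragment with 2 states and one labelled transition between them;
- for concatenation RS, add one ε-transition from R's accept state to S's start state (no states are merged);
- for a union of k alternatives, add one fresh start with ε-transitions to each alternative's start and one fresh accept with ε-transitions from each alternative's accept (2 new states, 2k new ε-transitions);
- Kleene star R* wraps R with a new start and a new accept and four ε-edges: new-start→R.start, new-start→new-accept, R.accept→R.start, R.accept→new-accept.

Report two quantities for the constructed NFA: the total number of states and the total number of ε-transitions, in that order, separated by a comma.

18, 17

By structural recursion:
Each of the 6 symbol leaves contributes 2 states and 0 ε-transitions.
  x|y|z : 8 states, 6 ε-transitions
  (x|y|z)* : 10 states, 10 ε-transitions
  (x|y|z)*·y : 12 states, 11 ε-transitions
  ((x|y|z)*·y)* : 14 states, 15 ε-transitions
  z·((x|y|z)*·y)*·z : 18 states, 17 ε-transitions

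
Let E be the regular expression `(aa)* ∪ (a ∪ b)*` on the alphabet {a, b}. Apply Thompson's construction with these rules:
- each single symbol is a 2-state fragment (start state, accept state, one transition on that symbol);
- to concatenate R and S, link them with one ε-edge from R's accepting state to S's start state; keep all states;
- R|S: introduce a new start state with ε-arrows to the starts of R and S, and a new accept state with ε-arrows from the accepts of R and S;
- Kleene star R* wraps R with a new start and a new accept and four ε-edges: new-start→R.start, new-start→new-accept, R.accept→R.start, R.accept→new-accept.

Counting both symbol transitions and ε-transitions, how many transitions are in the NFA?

Building bottom-up:
Each of the 4 symbol leaves contributes 1 transition (1 symbol, 0 ε).
  aa : 3 transitions (2 symbol, 1 ε)
  (aa)* : 7 transitions (2 symbol, 5 ε)
  a ∪ b : 6 transitions (2 symbol, 4 ε)
  (a ∪ b)* : 10 transitions (2 symbol, 8 ε)
  (aa)* ∪ (a ∪ b)* : 21 transitions (4 symbol, 17 ε)

21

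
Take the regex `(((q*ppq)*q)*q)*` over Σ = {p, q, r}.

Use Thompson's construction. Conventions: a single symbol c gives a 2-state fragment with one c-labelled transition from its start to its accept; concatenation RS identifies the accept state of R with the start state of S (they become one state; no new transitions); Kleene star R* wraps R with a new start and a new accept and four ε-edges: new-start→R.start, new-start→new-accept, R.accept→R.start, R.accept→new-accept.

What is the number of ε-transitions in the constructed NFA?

16

Bottom-up over the parse tree:
Each of the 6 symbol leaves contributes 0 ε-transitions.
  q* — 4 ε-transitions
  q*ppq — 4 ε-transitions
  (q*ppq)* — 8 ε-transitions
  (q*ppq)*q — 8 ε-transitions
  ((q*ppq)*q)* — 12 ε-transitions
  ((q*ppq)*q)*q — 12 ε-transitions
  (((q*ppq)*q)*q)* — 16 ε-transitions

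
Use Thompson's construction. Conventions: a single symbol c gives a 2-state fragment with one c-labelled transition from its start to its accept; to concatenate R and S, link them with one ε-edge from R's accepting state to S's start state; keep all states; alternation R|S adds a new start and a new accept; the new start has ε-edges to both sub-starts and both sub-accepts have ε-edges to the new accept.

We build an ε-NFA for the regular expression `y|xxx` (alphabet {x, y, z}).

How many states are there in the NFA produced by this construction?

10

Recursing over subexpressions:
Each of the 4 symbol leaves contributes a 2-state fragment.
  xxx = 6 states
  y|xxx = 10 states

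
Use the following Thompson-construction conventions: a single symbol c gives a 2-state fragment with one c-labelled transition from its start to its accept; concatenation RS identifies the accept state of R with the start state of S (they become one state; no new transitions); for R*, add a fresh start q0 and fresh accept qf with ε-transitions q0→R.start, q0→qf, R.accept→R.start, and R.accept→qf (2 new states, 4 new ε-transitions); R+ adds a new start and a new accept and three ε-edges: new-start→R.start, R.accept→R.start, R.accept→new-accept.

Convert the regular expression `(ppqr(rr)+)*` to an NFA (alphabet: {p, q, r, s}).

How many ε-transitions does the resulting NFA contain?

Building bottom-up:
Each of the 6 symbol leaves contributes 0 ε-transitions.
  rr : 0 ε-transitions
  (rr)+ : 3 ε-transitions
  ppqr(rr)+ : 3 ε-transitions
  (ppqr(rr)+)* : 7 ε-transitions

7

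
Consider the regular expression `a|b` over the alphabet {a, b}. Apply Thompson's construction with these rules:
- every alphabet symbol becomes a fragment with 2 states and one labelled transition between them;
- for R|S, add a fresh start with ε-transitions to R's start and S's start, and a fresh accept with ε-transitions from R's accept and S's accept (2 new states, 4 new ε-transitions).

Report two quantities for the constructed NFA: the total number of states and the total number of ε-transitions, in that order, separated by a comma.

6, 4

Building bottom-up:
Each of the 2 symbol leaves contributes 2 states and 0 ε-transitions.
  a|b — 6 states, 4 ε-transitions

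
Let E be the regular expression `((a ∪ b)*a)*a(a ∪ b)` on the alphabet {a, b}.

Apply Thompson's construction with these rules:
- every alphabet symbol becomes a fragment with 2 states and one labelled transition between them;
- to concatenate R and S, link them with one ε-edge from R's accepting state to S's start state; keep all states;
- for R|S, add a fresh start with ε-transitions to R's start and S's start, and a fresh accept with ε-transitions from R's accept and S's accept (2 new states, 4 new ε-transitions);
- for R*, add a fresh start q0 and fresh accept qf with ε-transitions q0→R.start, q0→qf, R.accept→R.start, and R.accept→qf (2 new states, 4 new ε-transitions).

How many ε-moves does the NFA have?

19

Bottom-up over the parse tree:
Each of the 6 symbol leaves contributes 0 ε-transitions.
  a ∪ b = 4 ε-transitions
  (a ∪ b)* = 8 ε-transitions
  (a ∪ b)*a = 9 ε-transitions
  ((a ∪ b)*a)* = 13 ε-transitions
  a ∪ b = 4 ε-transitions
  ((a ∪ b)*a)*a(a ∪ b) = 19 ε-transitions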